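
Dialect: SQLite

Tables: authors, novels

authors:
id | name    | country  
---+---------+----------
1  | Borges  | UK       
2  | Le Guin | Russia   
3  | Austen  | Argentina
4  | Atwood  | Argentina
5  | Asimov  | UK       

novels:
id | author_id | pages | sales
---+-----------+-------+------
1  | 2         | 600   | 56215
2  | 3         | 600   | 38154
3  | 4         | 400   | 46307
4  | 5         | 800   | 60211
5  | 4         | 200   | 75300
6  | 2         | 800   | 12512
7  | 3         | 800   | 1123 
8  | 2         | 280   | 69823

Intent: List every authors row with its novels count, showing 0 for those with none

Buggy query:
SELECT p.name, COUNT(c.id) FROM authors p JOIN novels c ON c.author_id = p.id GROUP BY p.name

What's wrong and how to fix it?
Bug: An inner join excludes parents with zero children

Fix: Switch to LEFT JOIN to retain unmatched parent rows

Corrected query:
SELECT p.name, COUNT(c.id) FROM authors p LEFT JOIN novels c ON c.author_id = p.id GROUP BY p.name

Result:
name    | COUNT(c.id)
--------+------------
Asimov  | 1          
Atwood  | 2          
Austen  | 2          
Borges  | 0          
Le Guin | 3          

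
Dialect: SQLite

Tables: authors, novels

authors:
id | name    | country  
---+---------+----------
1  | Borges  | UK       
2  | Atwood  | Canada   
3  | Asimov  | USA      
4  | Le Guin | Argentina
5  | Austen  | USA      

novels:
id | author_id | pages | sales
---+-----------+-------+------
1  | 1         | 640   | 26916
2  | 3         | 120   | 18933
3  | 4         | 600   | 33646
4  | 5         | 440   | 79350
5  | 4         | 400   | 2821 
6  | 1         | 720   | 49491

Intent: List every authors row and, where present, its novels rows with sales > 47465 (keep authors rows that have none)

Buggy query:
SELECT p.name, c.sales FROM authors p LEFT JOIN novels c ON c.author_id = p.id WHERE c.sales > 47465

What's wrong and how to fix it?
Bug: Filtering c.sales in WHERE discards the NULL rows produced by LEFT JOIN, turning it into an inner join

Fix: Put 'c.sales > 47465' in the JOIN's ON clause instead of WHERE

Corrected query:
SELECT p.name, c.sales FROM authors p LEFT JOIN novels c ON c.author_id = p.id AND c.sales > 47465

Result:
name    | sales
--------+------
Borges  | 49491
Atwood  | NULL 
Asimov  | NULL 
Le Guin | NULL 
Austen  | 79350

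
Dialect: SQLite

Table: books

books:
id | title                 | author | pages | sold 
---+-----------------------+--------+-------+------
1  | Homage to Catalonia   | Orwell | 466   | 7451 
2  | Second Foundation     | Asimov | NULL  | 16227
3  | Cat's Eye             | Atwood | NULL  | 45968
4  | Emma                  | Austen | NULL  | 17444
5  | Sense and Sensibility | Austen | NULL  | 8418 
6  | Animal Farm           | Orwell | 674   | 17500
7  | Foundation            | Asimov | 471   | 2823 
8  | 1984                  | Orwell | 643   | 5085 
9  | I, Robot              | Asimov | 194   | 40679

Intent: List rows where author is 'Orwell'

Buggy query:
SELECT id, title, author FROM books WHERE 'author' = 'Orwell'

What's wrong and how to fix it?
Bug: 'author' in single quotes is a string literal, not the column; the comparison is literal-vs-literal and never true

Fix: Remove the quotes around the column name (or use double quotes for an identifier)

Corrected query:
SELECT id, title, author FROM books WHERE author = 'Orwell'

Result:
id | title               | author
---+---------------------+-------
1  | Homage to Catalonia | Orwell
6  | Animal Farm         | Orwell
8  | 1984                | Orwell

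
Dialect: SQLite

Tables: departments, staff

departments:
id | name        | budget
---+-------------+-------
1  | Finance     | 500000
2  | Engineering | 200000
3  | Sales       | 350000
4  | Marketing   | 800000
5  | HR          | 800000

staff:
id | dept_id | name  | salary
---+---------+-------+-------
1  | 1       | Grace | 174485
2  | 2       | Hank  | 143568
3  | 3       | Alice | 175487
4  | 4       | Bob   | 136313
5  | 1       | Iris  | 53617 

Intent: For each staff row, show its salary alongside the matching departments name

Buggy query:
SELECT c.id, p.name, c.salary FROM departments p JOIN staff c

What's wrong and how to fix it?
Bug: JOIN with no ON clause produces a cartesian product; every staff row pairs with every departments row

Fix: Add ON c.dept_id = p.id to the JOIN

Corrected query:
SELECT c.id, p.name, c.salary FROM departments p JOIN staff c ON c.dept_id = p.id

Result:
id | name        | salary
---+-------------+-------
1  | Finance     | 174485
2  | Engineering | 143568
3  | Sales       | 175487
4  | Marketing   | 136313
5  | Finance     | 53617 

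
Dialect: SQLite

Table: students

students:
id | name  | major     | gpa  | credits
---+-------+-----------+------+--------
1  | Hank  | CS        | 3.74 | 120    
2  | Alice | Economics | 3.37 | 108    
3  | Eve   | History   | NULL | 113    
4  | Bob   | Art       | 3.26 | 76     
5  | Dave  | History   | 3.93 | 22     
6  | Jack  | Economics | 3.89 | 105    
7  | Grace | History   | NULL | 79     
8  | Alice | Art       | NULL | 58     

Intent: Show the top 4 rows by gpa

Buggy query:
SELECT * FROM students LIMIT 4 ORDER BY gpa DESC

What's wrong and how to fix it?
Bug: LIMIT must come after ORDER BY

Fix: Swap the clauses: ORDER BY first, then LIMIT

Corrected query:
SELECT * FROM students ORDER BY gpa DESC LIMIT 4

Result:
id | name  | major     | gpa  | credits
---+-------+-----------+------+--------
5  | Dave  | History   | 3.93 | 22     
6  | Jack  | Economics | 3.89 | 105    
1  | Hank  | CS        | 3.74 | 120    
2  | Alice | Economics | 3.37 | 108    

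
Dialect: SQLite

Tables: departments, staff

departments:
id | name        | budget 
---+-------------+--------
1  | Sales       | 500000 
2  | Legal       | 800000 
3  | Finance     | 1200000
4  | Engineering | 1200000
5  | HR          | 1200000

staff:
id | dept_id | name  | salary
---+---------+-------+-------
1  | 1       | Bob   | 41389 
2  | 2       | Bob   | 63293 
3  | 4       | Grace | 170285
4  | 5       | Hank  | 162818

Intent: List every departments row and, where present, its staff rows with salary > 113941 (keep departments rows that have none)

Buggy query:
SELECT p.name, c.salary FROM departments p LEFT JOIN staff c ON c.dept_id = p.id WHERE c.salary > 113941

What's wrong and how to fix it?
Bug: A WHERE condition on the right-hand table after LEFT JOIN drops unmatched parents

Fix: Put 'c.salary > 113941' in the JOIN's ON clause instead of WHERE

Corrected query:
SELECT p.name, c.salary FROM departments p LEFT JOIN staff c ON c.dept_id = p.id AND c.salary > 113941

Result:
name        | salary
------------+-------
Sales       | NULL  
Legal       | NULL  
Finance     | NULL  
Engineering | 170285
HR          | 162818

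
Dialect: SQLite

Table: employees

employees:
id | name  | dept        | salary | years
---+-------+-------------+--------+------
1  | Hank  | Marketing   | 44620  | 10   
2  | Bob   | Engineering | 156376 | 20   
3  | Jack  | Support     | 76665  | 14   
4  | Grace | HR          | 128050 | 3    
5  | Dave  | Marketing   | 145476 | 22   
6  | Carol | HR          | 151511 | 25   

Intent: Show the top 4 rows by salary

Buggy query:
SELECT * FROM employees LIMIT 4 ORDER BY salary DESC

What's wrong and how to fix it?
Bug: LIMIT must come after ORDER BY

Fix: Sort with ORDER BY, then apply LIMIT

Corrected query:
SELECT * FROM employees ORDER BY salary DESC LIMIT 4

Result:
id | name  | dept        | salary | years
---+-------+-------------+--------+------
2  | Bob   | Engineering | 156376 | 20   
6  | Carol | HR          | 151511 | 25   
5  | Dave  | Marketing   | 145476 | 22   
4  | Grace | HR          | 128050 | 3    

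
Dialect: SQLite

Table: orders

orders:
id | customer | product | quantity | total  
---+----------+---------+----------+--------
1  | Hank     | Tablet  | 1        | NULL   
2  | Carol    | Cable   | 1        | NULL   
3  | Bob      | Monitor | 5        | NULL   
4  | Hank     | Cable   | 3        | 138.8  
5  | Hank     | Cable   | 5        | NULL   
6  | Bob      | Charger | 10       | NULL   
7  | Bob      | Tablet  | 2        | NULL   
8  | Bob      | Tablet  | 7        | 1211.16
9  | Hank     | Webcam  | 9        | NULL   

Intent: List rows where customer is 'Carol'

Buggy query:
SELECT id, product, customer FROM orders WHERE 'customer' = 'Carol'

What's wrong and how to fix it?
Bug: 'customer' in single quotes is a string literal, not the column; the comparison is literal-vs-literal and never true

Fix: Reference the column as customer without single quotes

Corrected query:
SELECT id, product, customer FROM orders WHERE customer = 'Carol'

Result:
id | product | customer
---+---------+---------
2  | Cable   | Carol   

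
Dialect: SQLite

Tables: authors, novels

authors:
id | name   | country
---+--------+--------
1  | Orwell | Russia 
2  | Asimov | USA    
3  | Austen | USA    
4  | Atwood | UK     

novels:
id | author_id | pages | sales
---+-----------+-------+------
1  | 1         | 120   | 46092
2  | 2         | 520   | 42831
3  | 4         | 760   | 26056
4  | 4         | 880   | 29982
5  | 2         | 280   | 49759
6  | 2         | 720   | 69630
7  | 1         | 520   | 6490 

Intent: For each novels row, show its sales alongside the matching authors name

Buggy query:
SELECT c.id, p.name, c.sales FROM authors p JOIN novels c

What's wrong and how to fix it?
Bug: Missing join condition: each novels row is matched to all authors rows instead of just its own

Fix: Add ON c.author_id = p.id to the JOIN

Corrected query:
SELECT c.id, p.name, c.sales FROM authors p JOIN novels c ON c.author_id = p.id

Result:
id | name   | sales
---+--------+------
1  | Orwell | 46092
2  | Asimov | 42831
3  | Atwood | 26056
4  | Atwood | 29982
5  | Asimov | 49759
6  | Asimov | 69630
7  | Orwell | 6490 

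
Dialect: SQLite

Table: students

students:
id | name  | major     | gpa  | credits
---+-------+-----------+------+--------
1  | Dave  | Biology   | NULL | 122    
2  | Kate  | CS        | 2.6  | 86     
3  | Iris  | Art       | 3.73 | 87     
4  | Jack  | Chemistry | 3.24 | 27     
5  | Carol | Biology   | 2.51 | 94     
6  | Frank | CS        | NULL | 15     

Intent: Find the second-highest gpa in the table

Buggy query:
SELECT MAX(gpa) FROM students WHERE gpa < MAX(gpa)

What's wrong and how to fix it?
Bug: MAX(gpa) on the right of the comparison is an aggregate-in-WHERE error

Fix: Put the inner MAX in a scalar subquery

Corrected query:
SELECT MAX(gpa) FROM students WHERE gpa < (SELECT MAX(gpa) FROM students)

Result:
MAX(gpa)
--------
3.24    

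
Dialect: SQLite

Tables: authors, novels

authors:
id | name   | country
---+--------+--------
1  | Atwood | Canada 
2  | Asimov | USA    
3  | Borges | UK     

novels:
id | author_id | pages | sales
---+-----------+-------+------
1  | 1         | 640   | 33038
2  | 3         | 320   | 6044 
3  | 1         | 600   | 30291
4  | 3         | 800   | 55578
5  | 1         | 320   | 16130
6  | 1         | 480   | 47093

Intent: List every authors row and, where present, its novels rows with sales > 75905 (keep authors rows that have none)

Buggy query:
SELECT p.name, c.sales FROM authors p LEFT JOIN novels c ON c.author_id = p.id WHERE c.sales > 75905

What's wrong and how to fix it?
Bug: A WHERE condition on the right-hand table after LEFT JOIN drops unmatched parents

Fix: Move the right-table condition into the ON clause so unmatched parents are kept

Corrected query:
SELECT p.name, c.sales FROM authors p LEFT JOIN novels c ON c.author_id = p.id AND c.sales > 75905

Result:
name   | sales
-------+------
Atwood | NULL 
Asimov | NULL 
Borges | NULL 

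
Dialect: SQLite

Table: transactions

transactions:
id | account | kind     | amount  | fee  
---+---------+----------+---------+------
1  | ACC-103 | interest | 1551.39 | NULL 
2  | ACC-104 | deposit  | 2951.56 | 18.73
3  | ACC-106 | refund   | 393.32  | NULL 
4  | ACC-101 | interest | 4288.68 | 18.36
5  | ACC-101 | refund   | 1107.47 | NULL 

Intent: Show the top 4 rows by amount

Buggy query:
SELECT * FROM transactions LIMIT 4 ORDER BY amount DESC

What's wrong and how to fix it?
Bug: ORDER BY cannot follow LIMIT; LIMIT is the final clause

Fix: Sort with ORDER BY, then apply LIMIT

Corrected query:
SELECT * FROM transactions ORDER BY amount DESC LIMIT 4

Result:
id | account | kind     | amount  | fee  
---+---------+----------+---------+------
4  | ACC-101 | interest | 4288.68 | 18.36
2  | ACC-104 | deposit  | 2951.56 | 18.73
1  | ACC-103 | interest | 1551.39 | NULL 
5  | ACC-101 | refund   | 1107.47 | NULL 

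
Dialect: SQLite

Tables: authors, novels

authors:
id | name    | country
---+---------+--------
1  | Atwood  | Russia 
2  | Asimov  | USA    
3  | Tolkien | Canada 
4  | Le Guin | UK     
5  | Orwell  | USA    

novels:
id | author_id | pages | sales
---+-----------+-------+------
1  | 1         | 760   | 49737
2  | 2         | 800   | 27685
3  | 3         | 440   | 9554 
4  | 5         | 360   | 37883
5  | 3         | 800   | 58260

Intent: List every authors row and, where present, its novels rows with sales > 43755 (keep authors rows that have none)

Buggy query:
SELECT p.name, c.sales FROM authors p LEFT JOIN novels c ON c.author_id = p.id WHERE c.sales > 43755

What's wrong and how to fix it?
Bug: Filtering c.sales in WHERE discards the NULL rows produced by LEFT JOIN, turning it into an inner join

Fix: Move the right-table condition into the ON clause so unmatched parents are kept

Corrected query:
SELECT p.name, c.sales FROM authors p LEFT JOIN novels c ON c.author_id = p.id AND c.sales > 43755

Result:
name    | sales
--------+------
Atwood  | 49737
Asimov  | NULL 
Tolkien | 58260
Le Guin | NULL 
Orwell  | NULL 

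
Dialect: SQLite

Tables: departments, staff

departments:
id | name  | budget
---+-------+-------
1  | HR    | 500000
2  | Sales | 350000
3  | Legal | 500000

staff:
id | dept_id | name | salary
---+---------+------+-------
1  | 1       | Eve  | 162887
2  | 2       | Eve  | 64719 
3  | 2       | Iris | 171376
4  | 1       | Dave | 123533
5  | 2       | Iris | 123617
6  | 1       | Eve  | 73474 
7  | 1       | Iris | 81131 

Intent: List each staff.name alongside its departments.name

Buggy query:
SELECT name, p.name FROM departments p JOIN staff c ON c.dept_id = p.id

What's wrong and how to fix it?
Bug: 'name' exists in both joined tables, so the database can't tell which one is meant

Fix: Qualify the column with its table alias (c.name)

Corrected query:
SELECT c.name, p.name FROM departments p JOIN staff c ON c.dept_id = p.id

Result:
name | name 
-----+------
Eve  | HR   
Eve  | Sales
Iris | Sales
Dave | HR   
Iris | Sales
Eve  | HR   
Iris | HR   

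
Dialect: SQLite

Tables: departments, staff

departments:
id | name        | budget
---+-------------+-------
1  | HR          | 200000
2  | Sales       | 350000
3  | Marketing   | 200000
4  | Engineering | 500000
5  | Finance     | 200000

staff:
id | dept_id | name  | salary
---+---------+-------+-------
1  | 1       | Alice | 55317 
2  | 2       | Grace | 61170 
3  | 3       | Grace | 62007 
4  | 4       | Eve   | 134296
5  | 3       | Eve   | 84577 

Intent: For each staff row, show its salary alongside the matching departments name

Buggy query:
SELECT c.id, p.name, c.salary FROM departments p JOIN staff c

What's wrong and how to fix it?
Bug: Missing join condition: each staff row is matched to all departments rows instead of just its own

Fix: Specify the join condition linking the foreign key to the parent id

Corrected query:
SELECT c.id, p.name, c.salary FROM departments p JOIN staff c ON c.dept_id = p.id

Result:
id | name        | salary
---+-------------+-------
1  | HR          | 55317 
2  | Sales       | 61170 
3  | Marketing   | 62007 
4  | Engineering | 134296
5  | Marketing   | 84577 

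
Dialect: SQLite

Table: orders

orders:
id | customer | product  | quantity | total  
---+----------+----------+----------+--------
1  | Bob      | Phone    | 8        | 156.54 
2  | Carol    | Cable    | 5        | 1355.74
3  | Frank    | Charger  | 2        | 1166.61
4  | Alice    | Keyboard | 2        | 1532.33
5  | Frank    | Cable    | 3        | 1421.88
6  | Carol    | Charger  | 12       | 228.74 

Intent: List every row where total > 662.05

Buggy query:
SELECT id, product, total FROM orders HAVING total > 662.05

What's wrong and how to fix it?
Bug: HAVING filters the output of aggregation, but this query has no GROUP BY and no aggregate functions, so SQLite rejects it (HAVING clause on a non-aggregate query); the condition here is per row

Fix: Use WHERE for row-level filtering

Corrected query:
SELECT id, product, total FROM orders WHERE total > 662.05

Result:
id | product  | total  
---+----------+--------
2  | Cable    | 1355.74
3  | Charger  | 1166.61
4  | Keyboard | 1532.33
5  | Cable    | 1421.88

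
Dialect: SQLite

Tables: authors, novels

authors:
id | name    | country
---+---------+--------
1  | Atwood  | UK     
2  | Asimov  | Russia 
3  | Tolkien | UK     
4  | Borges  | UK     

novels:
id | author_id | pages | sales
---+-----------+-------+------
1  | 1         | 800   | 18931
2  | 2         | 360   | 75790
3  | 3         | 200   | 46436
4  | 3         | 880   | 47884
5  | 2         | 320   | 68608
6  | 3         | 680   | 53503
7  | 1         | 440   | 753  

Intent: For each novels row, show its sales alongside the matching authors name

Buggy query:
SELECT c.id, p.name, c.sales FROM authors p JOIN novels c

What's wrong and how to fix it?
Bug: Missing join condition: each novels row is matched to all authors rows instead of just its own

Fix: Add ON c.author_id = p.id to the JOIN

Corrected query:
SELECT c.id, p.name, c.sales FROM authors p JOIN novels c ON c.author_id = p.id

Result:
id | name    | sales
---+---------+------
1  | Atwood  | 18931
2  | Asimov  | 75790
3  | Tolkien | 46436
4  | Tolkien | 47884
5  | Asimov  | 68608
6  | Tolkien | 53503
7  | Atwood  | 753  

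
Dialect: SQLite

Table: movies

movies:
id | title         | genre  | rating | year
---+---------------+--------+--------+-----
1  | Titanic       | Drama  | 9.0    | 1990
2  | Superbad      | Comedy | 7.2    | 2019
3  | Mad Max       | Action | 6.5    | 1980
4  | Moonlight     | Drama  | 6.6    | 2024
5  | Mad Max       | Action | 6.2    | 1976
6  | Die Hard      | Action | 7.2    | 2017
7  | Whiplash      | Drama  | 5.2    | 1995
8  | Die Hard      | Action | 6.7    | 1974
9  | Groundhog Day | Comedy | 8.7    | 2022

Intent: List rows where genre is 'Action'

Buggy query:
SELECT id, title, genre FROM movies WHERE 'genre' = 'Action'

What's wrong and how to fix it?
Bug: 'genre' in single quotes is a string literal, not the column; the comparison is literal-vs-literal and never true

Fix: Reference the column as genre without single quotes

Corrected query:
SELECT id, title, genre FROM movies WHERE genre = 'Action'

Result:
id | title    | genre 
---+----------+-------
3  | Mad Max  | Action
5  | Mad Max  | Action
6  | Die Hard | Action
8  | Die Hard | Action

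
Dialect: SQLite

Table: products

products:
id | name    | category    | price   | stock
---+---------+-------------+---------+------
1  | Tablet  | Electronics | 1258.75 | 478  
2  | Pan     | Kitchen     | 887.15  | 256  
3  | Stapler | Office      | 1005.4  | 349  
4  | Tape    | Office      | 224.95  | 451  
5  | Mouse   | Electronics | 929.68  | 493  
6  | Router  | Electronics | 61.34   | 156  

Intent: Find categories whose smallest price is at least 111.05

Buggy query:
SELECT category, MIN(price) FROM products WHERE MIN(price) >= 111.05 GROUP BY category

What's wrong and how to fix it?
Bug: MIN() in WHERE is a misuse of aggregate

Fix: Replace WHERE with HAVING after the GROUP BY

Corrected query:
SELECT category, MIN(price) FROM products GROUP BY category HAVING MIN(price) >= 111.05

Result:
category | MIN(price)
---------+-----------
Kitchen  | 887.15    
Office   | 224.95    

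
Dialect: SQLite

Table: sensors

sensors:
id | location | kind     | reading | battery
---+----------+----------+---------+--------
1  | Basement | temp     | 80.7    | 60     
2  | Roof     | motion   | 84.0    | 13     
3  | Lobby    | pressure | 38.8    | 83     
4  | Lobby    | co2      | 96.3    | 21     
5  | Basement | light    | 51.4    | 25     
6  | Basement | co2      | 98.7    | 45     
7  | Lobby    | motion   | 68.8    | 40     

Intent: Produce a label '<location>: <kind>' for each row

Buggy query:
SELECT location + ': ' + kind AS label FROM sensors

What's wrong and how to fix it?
Bug: SQLite uses || for string concatenation; + coerces text to numbers (yielding 0)

Fix: Replace + with || to concatenate text

Corrected query:
SELECT location || ': ' || kind AS label FROM sensors

Result:
label          
---------------
Basement: temp 
Roof: motion   
Lobby: pressure
Lobby: co2     
Basement: light
Basement: co2  
Lobby: motion  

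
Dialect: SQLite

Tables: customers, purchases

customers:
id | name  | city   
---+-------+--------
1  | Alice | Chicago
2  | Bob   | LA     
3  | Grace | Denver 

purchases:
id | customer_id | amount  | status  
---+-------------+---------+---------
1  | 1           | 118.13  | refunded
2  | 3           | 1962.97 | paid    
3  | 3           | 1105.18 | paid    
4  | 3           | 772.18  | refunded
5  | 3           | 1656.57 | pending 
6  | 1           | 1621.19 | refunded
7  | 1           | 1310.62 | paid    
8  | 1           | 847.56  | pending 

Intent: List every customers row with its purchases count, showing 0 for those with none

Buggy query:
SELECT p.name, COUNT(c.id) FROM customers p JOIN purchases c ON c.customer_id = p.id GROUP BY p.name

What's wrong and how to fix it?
Bug: INNER JOIN drops customers rows that have no matching purchases rows

Fix: Use LEFT JOIN so parents without children still appear (COUNT(c.id) gives 0)

Corrected query:
SELECT p.name, COUNT(c.id) FROM customers p LEFT JOIN purchases c ON c.customer_id = p.id GROUP BY p.name

Result:
name  | COUNT(c.id)
------+------------
Alice | 4          
Bob   | 0          
Grace | 4          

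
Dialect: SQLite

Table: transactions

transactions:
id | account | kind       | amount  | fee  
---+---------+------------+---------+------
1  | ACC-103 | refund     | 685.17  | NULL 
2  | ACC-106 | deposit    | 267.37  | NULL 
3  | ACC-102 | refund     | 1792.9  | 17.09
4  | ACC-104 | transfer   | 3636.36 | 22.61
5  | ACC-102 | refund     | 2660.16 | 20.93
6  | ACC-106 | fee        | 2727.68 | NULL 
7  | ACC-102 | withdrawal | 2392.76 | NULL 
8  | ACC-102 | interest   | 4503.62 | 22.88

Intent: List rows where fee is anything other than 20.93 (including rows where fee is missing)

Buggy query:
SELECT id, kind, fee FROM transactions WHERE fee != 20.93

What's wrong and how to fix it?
Bug: 'fee != 20.93' is unknown when fee is NULL, so NULL rows are silently excluded

Fix: Handle NULL separately with IS NULL alongside the inequality

Corrected query:
SELECT id, kind, fee FROM transactions WHERE fee != 20.93 OR fee IS NULL

Result:
id | kind       | fee  
---+------------+------
1  | refund     | NULL 
2  | deposit    | NULL 
3  | refund     | 17.09
4  | transfer   | 22.61
6  | fee        | NULL 
7  | withdrawal | NULL 
8  | interest   | 22.88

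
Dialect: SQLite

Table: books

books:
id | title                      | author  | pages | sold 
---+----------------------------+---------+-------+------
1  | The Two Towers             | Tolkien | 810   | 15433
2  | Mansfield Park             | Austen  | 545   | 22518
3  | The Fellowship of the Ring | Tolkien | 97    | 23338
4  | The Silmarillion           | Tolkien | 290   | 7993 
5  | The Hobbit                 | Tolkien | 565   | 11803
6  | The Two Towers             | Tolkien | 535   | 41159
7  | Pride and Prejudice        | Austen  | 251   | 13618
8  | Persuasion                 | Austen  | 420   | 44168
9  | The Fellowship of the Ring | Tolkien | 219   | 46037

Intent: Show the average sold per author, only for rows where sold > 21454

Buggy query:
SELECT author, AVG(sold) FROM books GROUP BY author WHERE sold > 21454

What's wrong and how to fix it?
Bug: Row-level WHERE must come before GROUP BY in the clause order

Fix: Place WHERE between FROM and GROUP BY

Corrected query:
SELECT author, AVG(sold) FROM books WHERE sold > 21454 GROUP BY author

Result:
author  | AVG(sold)   
--------+-------------
Austen  | 33343       
Tolkien | 36844.666667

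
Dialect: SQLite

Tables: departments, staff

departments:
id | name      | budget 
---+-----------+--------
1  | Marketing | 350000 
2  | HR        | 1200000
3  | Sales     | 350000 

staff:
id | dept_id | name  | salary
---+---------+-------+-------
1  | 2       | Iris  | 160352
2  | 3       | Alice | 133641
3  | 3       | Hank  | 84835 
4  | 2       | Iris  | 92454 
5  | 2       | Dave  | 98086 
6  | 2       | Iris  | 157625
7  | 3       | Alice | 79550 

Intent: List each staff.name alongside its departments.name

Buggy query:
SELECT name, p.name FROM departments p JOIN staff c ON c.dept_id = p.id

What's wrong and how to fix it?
Bug: Both tables have a 'name' column; the unqualified reference is ambiguous

Fix: Prefix ambiguous columns with the table alias

Corrected query:
SELECT c.name, p.name FROM departments p JOIN staff c ON c.dept_id = p.id

Result:
name  | name 
------+------
Iris  | HR   
Alice | Sales
Hank  | Sales
Iris  | HR   
Dave  | HR   
Iris  | HR   
Alice | Sales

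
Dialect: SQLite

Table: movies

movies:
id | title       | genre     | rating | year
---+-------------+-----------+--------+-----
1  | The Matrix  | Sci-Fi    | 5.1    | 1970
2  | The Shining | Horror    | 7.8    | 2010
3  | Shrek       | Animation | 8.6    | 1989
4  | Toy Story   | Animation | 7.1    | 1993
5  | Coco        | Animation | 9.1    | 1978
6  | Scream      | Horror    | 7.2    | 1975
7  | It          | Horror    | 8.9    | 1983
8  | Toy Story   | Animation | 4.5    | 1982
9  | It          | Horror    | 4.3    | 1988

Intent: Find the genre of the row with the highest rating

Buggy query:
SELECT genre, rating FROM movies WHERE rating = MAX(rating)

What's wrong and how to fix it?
Bug: WHERE is evaluated per row; an aggregate over the whole table isn't defined there

Fix: Use a subquery: WHERE rating = (SELECT MAX(rating) FROM movies)

Corrected query:
SELECT genre, rating FROM movies WHERE rating = (SELECT MAX(rating) FROM movies)

Result:
genre     | rating
----------+-------
Animation | 9.1   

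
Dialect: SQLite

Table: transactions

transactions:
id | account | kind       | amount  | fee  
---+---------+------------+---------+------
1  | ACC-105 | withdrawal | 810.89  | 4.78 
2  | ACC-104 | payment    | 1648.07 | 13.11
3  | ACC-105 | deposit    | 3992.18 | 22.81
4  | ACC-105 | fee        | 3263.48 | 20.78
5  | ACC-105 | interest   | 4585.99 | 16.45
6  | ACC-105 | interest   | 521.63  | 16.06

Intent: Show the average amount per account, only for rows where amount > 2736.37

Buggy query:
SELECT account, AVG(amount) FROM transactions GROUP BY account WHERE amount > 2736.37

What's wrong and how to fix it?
Bug: WHERE cannot follow GROUP BY

Fix: Place WHERE between FROM and GROUP BY

Corrected query:
SELECT account, AVG(amount) FROM transactions WHERE amount > 2736.37 GROUP BY account

Result:
account | AVG(amount)
--------+------------
ACC-105 | 3947.216667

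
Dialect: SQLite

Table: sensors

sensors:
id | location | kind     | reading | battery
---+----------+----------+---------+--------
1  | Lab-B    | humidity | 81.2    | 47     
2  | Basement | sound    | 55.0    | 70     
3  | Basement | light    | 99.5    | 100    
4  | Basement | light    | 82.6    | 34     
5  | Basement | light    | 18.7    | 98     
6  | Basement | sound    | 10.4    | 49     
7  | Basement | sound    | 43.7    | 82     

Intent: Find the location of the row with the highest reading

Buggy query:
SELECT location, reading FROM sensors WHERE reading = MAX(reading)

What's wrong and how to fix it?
Bug: WHERE is evaluated per row; an aggregate over the whole table isn't defined there

Fix: Wrap MAX in a scalar subquery so WHERE compares against a single value

Corrected query:
SELECT location, reading FROM sensors WHERE reading = (SELECT MAX(reading) FROM sensors)

Result:
location | reading
---------+--------
Basement | 99.5   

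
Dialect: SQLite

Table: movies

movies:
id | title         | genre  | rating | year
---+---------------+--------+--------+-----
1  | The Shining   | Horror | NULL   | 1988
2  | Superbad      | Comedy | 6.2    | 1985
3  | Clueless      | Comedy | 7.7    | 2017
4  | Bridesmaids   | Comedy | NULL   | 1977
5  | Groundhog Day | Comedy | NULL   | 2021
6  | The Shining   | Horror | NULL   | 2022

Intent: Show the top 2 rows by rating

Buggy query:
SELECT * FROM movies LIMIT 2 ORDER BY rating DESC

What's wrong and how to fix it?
Bug: ORDER BY cannot follow LIMIT; LIMIT is the final clause

Fix: Sort with ORDER BY, then apply LIMIT

Corrected query:
SELECT * FROM movies ORDER BY rating DESC LIMIT 2

Result:
id | title    | genre  | rating | year
---+----------+--------+--------+-----
3  | Clueless | Comedy | 7.7    | 2017
2  | Superbad | Comedy | 6.2    | 1985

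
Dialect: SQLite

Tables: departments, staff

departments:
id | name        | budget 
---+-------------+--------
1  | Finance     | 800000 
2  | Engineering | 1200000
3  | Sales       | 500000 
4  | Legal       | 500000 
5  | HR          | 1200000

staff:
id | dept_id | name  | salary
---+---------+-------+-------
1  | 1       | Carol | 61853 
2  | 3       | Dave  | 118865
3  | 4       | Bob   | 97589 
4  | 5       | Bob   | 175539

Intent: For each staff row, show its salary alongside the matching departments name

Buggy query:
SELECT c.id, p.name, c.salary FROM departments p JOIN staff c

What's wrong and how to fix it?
Bug: JOIN with no ON clause produces a cartesian product; every staff row pairs with every departments row

Fix: Add ON c.dept_id = p.id to the JOIN

Corrected query:
SELECT c.id, p.name, c.salary FROM departments p JOIN staff c ON c.dept_id = p.id

Result:
id | name    | salary
---+---------+-------
1  | Finance | 61853 
2  | Sales   | 118865
3  | Legal   | 97589 
4  | HR      | 175539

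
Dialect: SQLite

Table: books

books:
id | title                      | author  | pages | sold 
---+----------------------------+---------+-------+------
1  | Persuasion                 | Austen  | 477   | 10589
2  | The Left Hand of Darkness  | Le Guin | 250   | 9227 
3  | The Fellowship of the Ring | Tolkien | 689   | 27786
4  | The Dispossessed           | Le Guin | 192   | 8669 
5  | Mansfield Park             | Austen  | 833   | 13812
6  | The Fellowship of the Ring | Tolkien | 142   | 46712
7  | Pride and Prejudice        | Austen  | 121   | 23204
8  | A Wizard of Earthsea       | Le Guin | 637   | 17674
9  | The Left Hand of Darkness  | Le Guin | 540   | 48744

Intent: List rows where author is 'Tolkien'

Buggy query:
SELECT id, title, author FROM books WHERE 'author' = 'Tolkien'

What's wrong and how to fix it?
Bug: Single quotes denote string literals in SQL; the column name is being compared as a constant string

Fix: Reference the column as author without single quotes

Corrected query:
SELECT id, title, author FROM books WHERE author = 'Tolkien'

Result:
id | title                      | author 
---+----------------------------+--------
3  | The Fellowship of the Ring | Tolkien
6  | The Fellowship of the Ring | Tolkien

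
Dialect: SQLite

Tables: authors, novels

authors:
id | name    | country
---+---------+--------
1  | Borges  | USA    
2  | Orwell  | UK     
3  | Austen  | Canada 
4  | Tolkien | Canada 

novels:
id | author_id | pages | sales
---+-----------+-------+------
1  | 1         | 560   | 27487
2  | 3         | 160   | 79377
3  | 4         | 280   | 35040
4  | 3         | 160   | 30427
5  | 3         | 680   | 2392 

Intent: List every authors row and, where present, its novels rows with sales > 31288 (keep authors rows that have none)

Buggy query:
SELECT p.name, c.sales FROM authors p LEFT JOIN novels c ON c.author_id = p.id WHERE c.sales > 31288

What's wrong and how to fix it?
Bug: Filtering c.sales in WHERE discards the NULL rows produced by LEFT JOIN, turning it into an inner join

Fix: Put 'c.sales > 31288' in the JOIN's ON clause instead of WHERE

Corrected query:
SELECT p.name, c.sales FROM authors p LEFT JOIN novels c ON c.author_id = p.id AND c.sales > 31288

Result:
name    | sales
--------+------
Borges  | NULL 
Orwell  | NULL 
Austen  | 79377
Tolkien | 35040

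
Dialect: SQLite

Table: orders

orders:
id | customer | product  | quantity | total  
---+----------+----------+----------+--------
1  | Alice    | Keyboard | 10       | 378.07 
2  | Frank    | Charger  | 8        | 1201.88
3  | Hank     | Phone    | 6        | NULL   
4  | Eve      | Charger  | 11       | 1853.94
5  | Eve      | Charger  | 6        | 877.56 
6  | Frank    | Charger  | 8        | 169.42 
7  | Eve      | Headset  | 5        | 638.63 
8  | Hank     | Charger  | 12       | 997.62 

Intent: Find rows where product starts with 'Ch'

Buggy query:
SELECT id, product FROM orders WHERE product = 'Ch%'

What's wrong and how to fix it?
Bug: '=' compares the literal string including the % character; pattern matching needs LIKE

Fix: Use LIKE for wildcard pattern matching

Corrected query:
SELECT id, product FROM orders WHERE product LIKE 'Ch%'

Result:
id | product
---+--------
2  | Charger
4  | Charger
5  | Charger
6  | Charger
8  | Charger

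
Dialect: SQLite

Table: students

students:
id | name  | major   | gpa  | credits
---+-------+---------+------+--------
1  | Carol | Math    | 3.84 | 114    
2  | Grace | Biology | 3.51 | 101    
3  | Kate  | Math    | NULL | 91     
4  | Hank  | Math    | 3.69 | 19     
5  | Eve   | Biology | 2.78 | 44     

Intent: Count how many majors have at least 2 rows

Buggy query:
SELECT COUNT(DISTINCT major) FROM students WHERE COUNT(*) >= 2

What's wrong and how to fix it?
Bug: COUNT(*) cannot appear in WHERE; the per-group count doesn't exist yet

Fix: Use a subquery that GROUPs and filters with HAVING, then count its rows

Corrected query:
SELECT COUNT(*) FROM (SELECT major FROM students GROUP BY major HAVING COUNT(*) >= 2)

Result:
COUNT(*)
--------
2       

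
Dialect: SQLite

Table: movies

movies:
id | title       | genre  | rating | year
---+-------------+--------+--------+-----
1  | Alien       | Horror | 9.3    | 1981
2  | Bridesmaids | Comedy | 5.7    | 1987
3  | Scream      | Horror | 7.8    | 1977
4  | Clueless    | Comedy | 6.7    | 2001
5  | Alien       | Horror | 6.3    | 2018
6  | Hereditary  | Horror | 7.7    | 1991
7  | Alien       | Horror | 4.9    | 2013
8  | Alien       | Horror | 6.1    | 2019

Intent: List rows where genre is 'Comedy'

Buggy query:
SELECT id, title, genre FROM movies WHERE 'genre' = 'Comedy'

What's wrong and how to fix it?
Bug: Single quotes denote string literals in SQL; the column name is being compared as a constant string

Fix: Remove the quotes around the column name (or use double quotes for an identifier)

Corrected query:
SELECT id, title, genre FROM movies WHERE genre = 'Comedy'

Result:
id | title       | genre 
---+-------------+-------
2  | Bridesmaids | Comedy
4  | Clueless    | Comedy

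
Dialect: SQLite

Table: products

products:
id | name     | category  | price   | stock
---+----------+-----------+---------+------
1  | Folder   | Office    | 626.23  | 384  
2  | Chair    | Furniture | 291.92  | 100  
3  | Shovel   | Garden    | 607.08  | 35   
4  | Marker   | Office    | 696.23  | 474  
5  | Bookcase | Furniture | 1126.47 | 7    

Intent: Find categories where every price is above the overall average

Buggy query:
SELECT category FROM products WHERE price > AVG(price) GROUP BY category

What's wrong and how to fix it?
Bug: AVG() is an aggregate; it can't sit directly in WHERE

Fix: Use a subquery for AVG and a HAVING MIN(...) filter so the condition holds for every row in the group

Corrected query:
SELECT category FROM products GROUP BY category HAVING MIN(price) > (SELECT AVG(price) FROM products)

Result:
(no rows)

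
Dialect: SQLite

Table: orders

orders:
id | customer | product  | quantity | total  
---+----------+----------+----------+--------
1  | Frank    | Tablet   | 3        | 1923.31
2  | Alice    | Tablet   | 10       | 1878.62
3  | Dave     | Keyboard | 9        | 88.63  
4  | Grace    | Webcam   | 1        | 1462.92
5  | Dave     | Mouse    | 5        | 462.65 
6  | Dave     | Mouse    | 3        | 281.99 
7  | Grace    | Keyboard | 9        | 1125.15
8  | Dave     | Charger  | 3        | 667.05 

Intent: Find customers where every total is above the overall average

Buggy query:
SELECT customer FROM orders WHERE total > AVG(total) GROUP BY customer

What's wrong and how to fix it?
Bug: AVG() is an aggregate; it can't sit directly in WHERE

Fix: Compute the overall average in a scalar subquery and compare each group's MIN against it in HAVING

Corrected query:
SELECT customer FROM orders GROUP BY customer HAVING MIN(total) > (SELECT AVG(total) FROM orders)

Result:
customer
--------
Alice   
Frank   
Grace   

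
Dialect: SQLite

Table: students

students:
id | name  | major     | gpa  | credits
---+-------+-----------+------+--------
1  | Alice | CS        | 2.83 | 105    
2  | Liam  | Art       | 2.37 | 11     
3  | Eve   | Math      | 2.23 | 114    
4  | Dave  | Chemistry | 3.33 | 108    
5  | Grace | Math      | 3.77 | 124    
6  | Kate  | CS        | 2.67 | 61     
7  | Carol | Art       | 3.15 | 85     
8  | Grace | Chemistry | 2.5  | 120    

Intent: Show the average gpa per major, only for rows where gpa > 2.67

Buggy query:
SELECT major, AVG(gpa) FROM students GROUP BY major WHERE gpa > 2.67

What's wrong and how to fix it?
Bug: Row-level WHERE must come before GROUP BY in the clause order

Fix: Move the WHERE clause before GROUP BY

Corrected query:
SELECT major, AVG(gpa) FROM students WHERE gpa > 2.67 GROUP BY major

Result:
major     | AVG(gpa)
----------+---------
Art       | 3.15    
CS        | 2.83    
Chemistry | 3.33    
Math      | 3.77    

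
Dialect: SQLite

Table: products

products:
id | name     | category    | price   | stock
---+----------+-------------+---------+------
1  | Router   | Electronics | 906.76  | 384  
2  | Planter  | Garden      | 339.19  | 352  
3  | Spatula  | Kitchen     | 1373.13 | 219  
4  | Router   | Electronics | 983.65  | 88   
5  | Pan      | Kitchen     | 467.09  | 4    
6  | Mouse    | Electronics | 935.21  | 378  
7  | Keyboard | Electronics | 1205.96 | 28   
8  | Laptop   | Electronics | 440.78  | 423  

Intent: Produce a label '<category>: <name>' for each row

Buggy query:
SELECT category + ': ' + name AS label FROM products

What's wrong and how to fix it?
Bug: '+' is numeric addition; on text columns SQLite converts them to 0 instead of concatenating

Fix: Use the || operator for string concatenation

Corrected query:
SELECT category || ': ' || name AS label FROM products

Result:
label                
---------------------
Electronics: Router  
Garden: Planter      
Kitchen: Spatula     
Electronics: Router  
Kitchen: Pan         
Electronics: Mouse   
Electronics: Keyboard
Electronics: Laptop  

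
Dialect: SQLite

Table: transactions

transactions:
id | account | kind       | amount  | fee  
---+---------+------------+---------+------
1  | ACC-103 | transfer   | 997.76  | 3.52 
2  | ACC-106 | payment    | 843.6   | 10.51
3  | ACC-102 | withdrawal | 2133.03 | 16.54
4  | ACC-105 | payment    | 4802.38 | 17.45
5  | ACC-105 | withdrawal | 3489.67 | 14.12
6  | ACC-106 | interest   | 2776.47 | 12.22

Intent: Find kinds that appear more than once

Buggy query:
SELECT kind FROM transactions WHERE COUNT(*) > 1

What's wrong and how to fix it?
Bug: COUNT(*) is an aggregate and cannot be used in WHERE

Fix: Group first, then use HAVING for the count condition

Corrected query:
SELECT kind FROM transactions GROUP BY kind HAVING COUNT(*) > 1

Result:
kind      
----------
payment   
withdrawal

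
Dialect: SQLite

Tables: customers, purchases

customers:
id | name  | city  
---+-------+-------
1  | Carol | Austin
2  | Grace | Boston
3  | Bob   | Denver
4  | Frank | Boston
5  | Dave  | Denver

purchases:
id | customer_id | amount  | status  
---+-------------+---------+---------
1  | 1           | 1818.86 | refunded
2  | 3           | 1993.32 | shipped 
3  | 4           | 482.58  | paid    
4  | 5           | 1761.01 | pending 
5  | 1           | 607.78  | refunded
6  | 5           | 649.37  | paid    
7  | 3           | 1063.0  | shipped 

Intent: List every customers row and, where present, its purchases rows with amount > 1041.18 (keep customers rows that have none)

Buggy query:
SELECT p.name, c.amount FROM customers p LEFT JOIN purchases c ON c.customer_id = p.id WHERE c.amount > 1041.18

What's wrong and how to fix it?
Bug: Filtering c.amount in WHERE discards the NULL rows produced by LEFT JOIN, turning it into an inner join

Fix: Move the right-table condition into the ON clause so unmatched parents are kept

Corrected query:
SELECT p.name, c.amount FROM customers p LEFT JOIN purchases c ON c.customer_id = p.id AND c.amount > 1041.18

Result:
name  | amount 
------+--------
Carol | 1818.86
Grace | NULL   
Bob   | 1063   
Bob   | 1993.32
Frank | NULL   
Dave  | 1761.01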